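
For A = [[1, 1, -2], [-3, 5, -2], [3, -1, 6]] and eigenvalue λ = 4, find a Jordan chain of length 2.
v_1 = [[0, 1, 0]]^T, v_2 = [[1, 1, -1]]^T

We seek v_1 ∈ ker((A - 4I)^2) \ ker(A - 4I), then set v_{i+1} = (A - 4I) v_i.

One such chain is v_1 = [[0, 1, 0]]^T, v_2 = [[1, 1, -1]]^T. Check: (A - 4I) v_2 = [[0, 0, 0]]^T = 0.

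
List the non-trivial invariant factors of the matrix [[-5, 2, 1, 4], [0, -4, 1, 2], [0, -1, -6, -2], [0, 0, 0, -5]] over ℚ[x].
The Jordan structure of A has elementary divisors (x + 5)^3, (x + 5). Arranging the block sizes at each eigenvalue in decreasing order and taking row products gives the invariant factors.

Invariant factors (smallest first, each dividing the next): x + 5, (x + 5)^3.

Check: the last factor (x + 5)^3 is the minimal polynomial, and the product (x + 5)^4 is the characteristic polynomial.

x + 5, (x + 5)^3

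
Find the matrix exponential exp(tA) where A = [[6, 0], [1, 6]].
A has Jordan form J = [[6, 1], [0, 6]] with A = PJP^{-1}, so e^{tA} = P e^{tJ} P^{-1}.

For a Jordan block J_k(λ), e^{tJ_k(λ)} = e^{λt} · (I + tN + t^2 N^2/2! + ... + t^{k-1} N^{k-1}/(k-1)!) where N is the nilpotent superdiagonal part.

Assembling the blocks and conjugating back gives the entries of e^{tA} as shown above.

e^{tA} = [[e^{6*t}, 0], [t*e^{6*t}, e^{6*t}]]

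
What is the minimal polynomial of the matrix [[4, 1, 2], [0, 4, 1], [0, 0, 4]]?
m_A(x) = (x - 4)^3

The characteristic polynomial factors as (x - 4)^3. The minimal polynomial is ∏(x - λ)^{k_λ} where k_λ is the size of the largest Jordan block at λ.

For λ = 4: rank(A - 4I) = 2, and the largest Jordan block has size 3 (the smallest k with rank((A - 4I)^k) = rank((A - 4I)^(k+1))).

So m_A(x) = (x - 4)^3.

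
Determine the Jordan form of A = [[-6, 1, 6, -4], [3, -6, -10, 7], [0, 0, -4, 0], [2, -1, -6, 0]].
The characteristic polynomial is det(xI - A) = (x + 4)^4, so the eigenvalues are -4 (algebraic multiplicity 4).

For λ = -4: rank(A + 4I) = 2, rank((A + 4I)^2) = 1, rank((A + 4I)^3) = 0. The eigenspace has dimension 4 - 2 = 2, so there are 2 Jordan blocks; the rank sequence gives block sizes [3, 1].

Assembling the blocks gives the Jordan form J above.

J = [[-4, 1, 0, 0], [0, -4, 1, 0], [0, 0, -4, 0], [0, 0, 0, -4]]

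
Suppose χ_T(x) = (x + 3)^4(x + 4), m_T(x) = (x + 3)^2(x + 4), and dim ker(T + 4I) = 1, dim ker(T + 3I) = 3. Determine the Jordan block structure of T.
Jordan blocks: (-4, 1), (-3, 2), (-3, 1), (-3, 1)

λ = -4: algebraic multiplicity 1 (exponent in χ_T), largest block size 1 (exponent in m_T), 1 block (geometric multiplicity). This forces block sizes [1].
λ = -3: algebraic multiplicity 4 (exponent in χ_T), largest block size 2 (exponent in m_T), 3 blocks (geometric multiplicity). These force block sizes [2, 1, 1].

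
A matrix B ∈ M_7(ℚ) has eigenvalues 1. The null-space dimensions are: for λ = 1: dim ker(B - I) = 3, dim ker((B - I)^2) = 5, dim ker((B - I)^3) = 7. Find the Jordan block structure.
λ = 1: successive nullity increments [3, 2, 2] count blocks of size ≥ k; block sizes are [3, 3, 1].

Jordan blocks: (1, 3), (1, 3), (1, 1)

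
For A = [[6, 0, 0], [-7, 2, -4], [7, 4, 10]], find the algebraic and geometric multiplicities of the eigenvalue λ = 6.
The characteristic polynomial is (x - 6)^3, so the factor x - 6 appears with exponent 3: the algebraic multiplicity is 3.

rank(A - 6I) = 1, so the eigenspace has dimension 3 - 1 = 2: the geometric multiplicity is 2.

Since 2 < 3, A is not diagonalizable.

algebraic multiplicity 3, geometric multiplicity 2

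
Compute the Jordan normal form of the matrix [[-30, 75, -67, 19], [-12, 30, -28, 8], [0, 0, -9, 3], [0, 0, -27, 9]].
J = [[0, 1, 0, 0], [0, 0, 0, 0], [0, 0, 0, 1], [0, 0, 0, 0]]

The characteristic polynomial is det(xI - A) = x^4, so the eigenvalues are 0 (algebraic multiplicity 4).

For λ = 0: rank(A) = 2, rank(A^2) = 0. The eigenspace has dimension 4 - 2 = 2, so there are 2 Jordan blocks; the rank sequence gives block sizes [2, 2].

Assembling the blocks gives the Jordan form J above.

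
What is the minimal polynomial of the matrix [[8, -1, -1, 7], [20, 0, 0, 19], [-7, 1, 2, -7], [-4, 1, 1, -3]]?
m_A(x) = (x - 4)(x - 1)^3

The characteristic polynomial factors as (x - 4)(x - 1)^3. The minimal polynomial is ∏(x - λ)^{k_λ} where k_λ is the size of the largest Jordan block at λ.

For λ = 1: rank(A - I) = 3, and the largest Jordan block has size 3 (the smallest k with rank((A - I)^k) = rank((A - I)^(k+1))).
For λ = 4: rank(A - 4I) = 3, and the largest Jordan block has size 1 (the smallest k with rank((A - 4I)^k) = rank((A - 4I)^(k+1))).

So m_A(x) = (x - 4)(x - 1)^3.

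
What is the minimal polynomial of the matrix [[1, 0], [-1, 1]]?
m_A(x) = (x - 1)^2

The characteristic polynomial factors as (x - 1)^2. The minimal polynomial is ∏(x - λ)^{k_λ} where k_λ is the size of the largest Jordan block at λ.

For λ = 1: rank(A - I) = 1, and the largest Jordan block has size 2 (the smallest k with rank((A - I)^k) = rank((A - I)^(k+1))).

So m_A(x) = (x - 1)^2.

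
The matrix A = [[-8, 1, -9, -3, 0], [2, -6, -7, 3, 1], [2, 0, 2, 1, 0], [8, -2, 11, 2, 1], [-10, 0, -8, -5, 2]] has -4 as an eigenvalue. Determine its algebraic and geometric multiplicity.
algebraic multiplicity 2, geometric multiplicity 1

The characteristic polynomial is x^3(x + 4)^2, so the factor x + 4 appears with exponent 2: the algebraic multiplicity is 2.

rank(A + 4I) = 4, so the eigenspace has dimension 5 - 4 = 1: the geometric multiplicity is 1.

Since 1 < 2, A is not diagonalizable.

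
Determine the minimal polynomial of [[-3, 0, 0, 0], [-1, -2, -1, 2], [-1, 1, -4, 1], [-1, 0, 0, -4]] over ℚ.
m_A(x) = (x + 3)^3(x + 4)

The characteristic polynomial factors as (x + 3)^3(x + 4). The minimal polynomial is ∏(x - λ)^{k_λ} where k_λ is the size of the largest Jordan block at λ.

For λ = -4: rank(A + 4I) = 3, and the largest Jordan block has size 1 (the smallest k with rank((A + 4I)^k) = rank((A + 4I)^(k+1))).
For λ = -3: rank(A + 3I) = 3, and the largest Jordan block has size 3 (the smallest k with rank((A + 3I)^k) = rank((A + 3I)^(k+1))).

So m_A(x) = (x + 3)^3(x + 4).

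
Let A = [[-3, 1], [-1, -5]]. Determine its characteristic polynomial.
χ_A(x) = (x + 4)^2

xI - A = [[x + 3, -1], [1, x + 5]].

Expanding det(xI - A) along the first row:
det(xI - A) = + (x + 3)·det([[x + 5]]) - (-1)·det([[1]]).

Evaluating gives χ_A(x) = x^2 + 8x + 16 = (x + 4)^2.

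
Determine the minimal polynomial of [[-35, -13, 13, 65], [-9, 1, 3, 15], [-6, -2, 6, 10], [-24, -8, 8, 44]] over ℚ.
The characteristic polynomial factors as (x - 4)^4. The minimal polynomial is ∏(x - λ)^{k_λ} where k_λ is the size of the largest Jordan block at λ.

For λ = 4: rank(A - 4I) = 1, and the largest Jordan block has size 2 (the smallest k with rank((A - 4I)^k) = rank((A - 4I)^(k+1))).

So m_A(x) = (x - 4)^2.

m_A(x) = (x - 4)^2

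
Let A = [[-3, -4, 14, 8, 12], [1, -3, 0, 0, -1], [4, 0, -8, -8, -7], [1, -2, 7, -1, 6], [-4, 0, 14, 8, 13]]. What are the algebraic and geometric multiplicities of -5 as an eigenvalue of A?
The characteristic polynomial is (x - 6)(x + 1)^3(x + 5), so the factor x + 5 appears with exponent 1: the algebraic multiplicity is 1.

rank(A + 5I) = 4, so the eigenspace has dimension 5 - 4 = 1: the geometric multiplicity is 1.

algebraic multiplicity 1, geometric multiplicity 1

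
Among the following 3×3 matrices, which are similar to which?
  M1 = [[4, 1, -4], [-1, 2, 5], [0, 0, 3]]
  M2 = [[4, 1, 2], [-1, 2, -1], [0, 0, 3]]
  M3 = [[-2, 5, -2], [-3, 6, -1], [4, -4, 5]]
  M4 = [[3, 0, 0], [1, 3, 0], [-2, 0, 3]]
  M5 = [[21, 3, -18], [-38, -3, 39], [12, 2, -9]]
2 classes: {M1, M2, M3, M5}, {M4}

Characteristic polynomials: χ_{M1} = (x - 3)^3, χ_{M2} = (x - 3)^3, χ_{M3} = (x - 3)^3, χ_{M4} = (x - 3)^3, χ_{M5} = (x - 3)^3.

{M1, M2, M3, M5}: invariant factors (x - 3)^3.

{M4}: invariant factors x - 3, (x - 3)^2.

Matrices are similar if and only if their invariant-factor lists agree; the partition into similarity classes is {M1, M2, M3, M5}, {M4}.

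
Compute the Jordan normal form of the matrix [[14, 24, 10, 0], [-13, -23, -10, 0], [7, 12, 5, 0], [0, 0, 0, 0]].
The characteristic polynomial is det(xI - A) = x^2(x - 1)(x + 5), so the eigenvalues are -5 (algebraic multiplicity 1), 0 (algebraic multiplicity 2), 1 (algebraic multiplicity 1).

For λ = -5: algebraic multiplicity 1 gives one 1×1 block.

For λ = 0: rank(A) = 2. The eigenspace has dimension 4 - 2 = 2, so there are 2 Jordan blocks; the rank sequence gives block sizes [1, 1].

For λ = 1: algebraic multiplicity 1 gives one 1×1 block.

Assembling the blocks gives the Jordan form J above.

J = [[-5, 0, 0, 0], [0, 0, 0, 0], [0, 0, 0, 0], [0, 0, 0, 1]]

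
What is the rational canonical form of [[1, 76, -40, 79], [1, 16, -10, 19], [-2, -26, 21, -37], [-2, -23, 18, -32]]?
R = [[0, 0, 0, 30], [1, 0, 0, 7], [0, 1, 0, -2], [0, 0, 1, 6]]

The invariant factors of A (the non-unit diagonal entries of the Smith normal form of xI - A over ℚ[x]) are (x - 6)(x^3 + 2x + 5), each dividing the next. The characteristic polynomial is their product, (x - 6)(x^3 + 2x + 5).

The rational canonical form is the block-diagonal matrix of companion matrices C(f_i):
R = [[0, 0, 0, 30], [1, 0, 0, 7], [0, 1, 0, -2], [0, 0, 1, 6]].

Note the characteristic polynomial does not split into linear factors over ℚ, so A has no Jordan form over ℚ; the rational canonical form exists over any field.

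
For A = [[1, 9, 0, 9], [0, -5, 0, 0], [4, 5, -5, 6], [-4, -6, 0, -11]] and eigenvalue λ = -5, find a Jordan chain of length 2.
We seek v_1 ∈ ker((A + 5I)^2) \ ker(A + 5I), then set v_{i+1} = (A + 5I) v_i.

One such chain is v_1 = [[2, 1, 0, -2]]^T, v_2 = [[3, 0, 1, -2]]^T. Check: (A + 5I) v_2 = [[0, 0, 0, 0]]^T = 0.

v_1 = [[2, 1, 0, -2]]^T, v_2 = [[3, 0, 1, -2]]^T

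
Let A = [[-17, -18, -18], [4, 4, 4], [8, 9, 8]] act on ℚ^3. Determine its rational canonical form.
R = [[0, 0, -4], [1, 0, -8], [0, 1, -5]]

The invariant factors of A (the non-unit diagonal entries of the Smith normal form of xI - A over ℚ[x]) are (x + 1)(x + 2)^2, each dividing the next. The characteristic polynomial is their product, (x + 1)(x + 2)^2.

The rational canonical form is the block-diagonal matrix of companion matrices C(f_i):
R = [[0, 0, -4], [1, 0, -8], [0, 1, -5]].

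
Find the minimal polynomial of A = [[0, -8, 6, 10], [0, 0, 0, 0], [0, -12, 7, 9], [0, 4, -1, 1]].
m_A(x) = x(x - 4)^2

The characteristic polynomial factors as x^2(x - 4)^2. The minimal polynomial is ∏(x - λ)^{k_λ} where k_λ is the size of the largest Jordan block at λ.

For λ = 0: rank(A) = 2, and the largest Jordan block has size 1 (the smallest k with rank(A^k) = rank(A^(k+1))).
For λ = 4: rank(A - 4I) = 3, and the largest Jordan block has size 2 (the smallest k with rank((A - 4I)^k) = rank((A - 4I)^(k+1))).

So m_A(x) = x(x - 4)^2.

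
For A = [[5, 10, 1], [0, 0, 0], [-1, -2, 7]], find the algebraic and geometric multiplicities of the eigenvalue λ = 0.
algebraic multiplicity 1, geometric multiplicity 1

The characteristic polynomial is x(x - 6)^2, so the factor x appears with exponent 1: the algebraic multiplicity is 1.

rank(A) = 2, so the eigenspace has dimension 3 - 2 = 1: the geometric multiplicity is 1.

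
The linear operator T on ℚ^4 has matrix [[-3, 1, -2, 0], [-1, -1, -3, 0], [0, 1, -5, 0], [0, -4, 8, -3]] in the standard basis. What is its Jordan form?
The characteristic polynomial is det(xI - A) = (x + 3)^4, so the eigenvalues are -3 (algebraic multiplicity 4).

For λ = -3: rank(A + 3I) = 2, rank((A + 3I)^2) = 1, rank((A + 3I)^3) = 0. The eigenspace has dimension 4 - 2 = 2, so there are 2 Jordan blocks; the rank sequence gives block sizes [3, 1].

Assembling the blocks gives the Jordan form J above.

J = [[-3, 1, 0, 0], [0, -3, 1, 0], [0, 0, -3, 0], [0, 0, 0, -3]]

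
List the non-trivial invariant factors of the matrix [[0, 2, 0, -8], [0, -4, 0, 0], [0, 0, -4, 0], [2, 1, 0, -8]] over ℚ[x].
The Jordan structure of A has elementary divisors (x + 4)^2, (x + 4), (x + 4). Arranging the block sizes at each eigenvalue in decreasing order and taking row products gives the invariant factors.

Invariant factors (smallest first, each dividing the next): x + 4, x + 4, (x + 4)^2.

Check: the last factor (x + 4)^2 is the minimal polynomial, and the product (x + 4)^4 is the characteristic polynomial.

x + 4, x + 4, (x + 4)^2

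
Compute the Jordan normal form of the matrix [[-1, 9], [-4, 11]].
J = [[5, 1], [0, 5]]

The characteristic polynomial is det(xI - A) = (x - 5)^2, so the eigenvalues are 5 (algebraic multiplicity 2).

For λ = 5: rank(A - 5I) = 1, rank((A - 5I)^2) = 0. The eigenspace has dimension 2 - 1 = 1, so there is 1 Jordan block; the rank sequence gives block sizes [2].

Assembling the blocks gives the Jordan form J above.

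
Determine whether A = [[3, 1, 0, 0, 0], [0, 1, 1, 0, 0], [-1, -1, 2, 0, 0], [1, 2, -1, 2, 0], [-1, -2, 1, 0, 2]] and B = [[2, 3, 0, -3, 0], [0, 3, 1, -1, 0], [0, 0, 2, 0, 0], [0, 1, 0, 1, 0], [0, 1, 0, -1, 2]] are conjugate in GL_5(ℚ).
Yes.

Two matrices over a field are similar if and only if they have the same invariant factors.

Both A and B have characteristic polynomial (x - 2)^5 and minimal polynomial (x - 2)^3. Computing further, both have invariant factors x - 2, x - 2, (x - 2)^3. Hence A and B are similar.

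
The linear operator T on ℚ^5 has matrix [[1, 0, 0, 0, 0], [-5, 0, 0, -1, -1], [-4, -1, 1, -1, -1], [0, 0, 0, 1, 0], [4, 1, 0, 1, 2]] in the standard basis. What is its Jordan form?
J = [[1, 1, 0, 0, 0], [0, 1, 1, 0, 0], [0, 0, 1, 0, 0], [0, 0, 0, 1, 0], [0, 0, 0, 0, 1]]

The characteristic polynomial is det(xI - A) = (x - 1)^5, so the eigenvalues are 1 (algebraic multiplicity 5).

For λ = 1: rank(A - I) = 2, rank((A - I)^2) = 1, rank((A - I)^3) = 0. The eigenspace has dimension 5 - 2 = 3, so there are 3 Jordan blocks; the rank sequence gives block sizes [3, 1, 1].

Assembling the blocks gives the Jordan form J above.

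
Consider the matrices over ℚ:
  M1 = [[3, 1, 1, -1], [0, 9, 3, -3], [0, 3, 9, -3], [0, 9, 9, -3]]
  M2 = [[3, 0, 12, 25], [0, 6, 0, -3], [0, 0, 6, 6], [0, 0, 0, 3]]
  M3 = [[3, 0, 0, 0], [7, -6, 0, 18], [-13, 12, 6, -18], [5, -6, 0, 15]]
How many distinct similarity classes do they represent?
1 class: {M1, M2, M3}

Characteristic polynomials: χ_{M1} = (x - 6)^2(x - 3)^2, χ_{M2} = (x - 6)^2(x - 3)^2, χ_{M3} = (x - 6)^2(x - 3)^2.

{M1, M2, M3}: invariant factors x - 6, (x - 6)(x - 3)^2.

Matrices are similar if and only if their invariant-factor lists agree; the partition into similarity classes is {M1, M2, M3}.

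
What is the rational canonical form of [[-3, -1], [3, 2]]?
R = [[0, 3], [1, -1]]

The invariant factors of A (the non-unit diagonal entries of the Smith normal form of xI - A over ℚ[x]) are x^2 + x - 3, each dividing the next. The characteristic polynomial is their product, x^2 + x - 3.

The rational canonical form is the block-diagonal matrix of companion matrices C(f_i):
R = [[0, 3], [1, -1]].

Note the characteristic polynomial does not split into linear factors over ℚ, so A has no Jordan form over ℚ; the rational canonical form exists over any field.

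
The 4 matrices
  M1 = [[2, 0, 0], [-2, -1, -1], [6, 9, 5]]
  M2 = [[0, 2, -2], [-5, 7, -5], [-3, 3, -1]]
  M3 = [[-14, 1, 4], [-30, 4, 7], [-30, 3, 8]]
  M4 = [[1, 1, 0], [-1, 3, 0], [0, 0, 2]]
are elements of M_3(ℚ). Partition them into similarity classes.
Characteristic polynomials: χ_{M1} = (x - 2)^3, χ_{M2} = (x - 2)^3, χ_{M3} = (x - 1)^2(x + 4), χ_{M4} = (x - 2)^3.

{M1, M2, M4}: invariant factors x - 2, (x - 2)^2.

{M3}: invariant factors (x - 1)^2(x + 4).

Matrices are similar if and only if their invariant-factor lists agree; the partition into similarity classes is {M1, M2, M4}, {M3}.

2 classes: {M1, M2, M4}, {M3}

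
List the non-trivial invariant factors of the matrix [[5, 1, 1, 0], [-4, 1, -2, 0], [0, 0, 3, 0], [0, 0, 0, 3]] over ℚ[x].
x - 3, x - 3, (x - 3)^2

The Jordan structure of A has elementary divisors (x - 3)^2, (x - 3), (x - 3). Arranging the block sizes at each eigenvalue in decreasing order and taking row products gives the invariant factors.

Invariant factors (smallest first, each dividing the next): x - 3, x - 3, (x - 3)^2.

Check: the last factor (x - 3)^2 is the minimal polynomial, and the product (x - 3)^4 is the characteristic polynomial.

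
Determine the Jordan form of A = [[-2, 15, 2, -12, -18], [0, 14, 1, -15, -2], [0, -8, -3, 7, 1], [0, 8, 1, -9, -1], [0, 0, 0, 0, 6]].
J = [[-2, 1, 0, 0, 0], [0, -2, 1, 0, 0], [0, 0, -2, 0, 0], [0, 0, 0, 6, 1], [0, 0, 0, 0, 6]]

The characteristic polynomial is det(xI - A) = (x - 6)^2(x + 2)^3, so the eigenvalues are -2 (algebraic multiplicity 3), 6 (algebraic multiplicity 2).

For λ = -2: rank(A + 2I) = 4, rank((A + 2I)^2) = 3, rank((A + 2I)^3) = 2. The eigenspace has dimension 5 - 4 = 1, so there is 1 Jordan block; the rank sequence gives block sizes [3].

For λ = 6: rank(A - 6I) = 4, rank((A - 6I)^2) = 3. The eigenspace has dimension 5 - 4 = 1, so there is 1 Jordan block; the rank sequence gives block sizes [2].

Assembling the blocks gives the Jordan form J above.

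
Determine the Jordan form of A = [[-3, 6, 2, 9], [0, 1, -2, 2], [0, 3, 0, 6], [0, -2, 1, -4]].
The characteristic polynomial is det(xI - A) = x^2(x + 3)^2, so the eigenvalues are -3 (algebraic multiplicity 2), 0 (algebraic multiplicity 2).

For λ = -3: rank(A + 3I) = 3, rank((A + 3I)^2) = 2. The eigenspace has dimension 4 - 3 = 1, so there is 1 Jordan block; the rank sequence gives block sizes [2].

For λ = 0: rank(A) = 3, rank(A^2) = 2. The eigenspace has dimension 4 - 3 = 1, so there is 1 Jordan block; the rank sequence gives block sizes [2].

Assembling the blocks gives the Jordan form J above.

J = [[-3, 1, 0, 0], [0, -3, 0, 0], [0, 0, 0, 1], [0, 0, 0, 0]]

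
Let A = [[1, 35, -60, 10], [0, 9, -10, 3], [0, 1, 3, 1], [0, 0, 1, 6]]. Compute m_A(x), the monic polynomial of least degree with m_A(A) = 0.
m_A(x) = (x - 6)^3(x - 1)

The characteristic polynomial factors as (x - 6)^3(x - 1). The minimal polynomial is ∏(x - λ)^{k_λ} where k_λ is the size of the largest Jordan block at λ.

For λ = 1: rank(A - I) = 3, and the largest Jordan block has size 1 (the smallest k with rank((A - I)^k) = rank((A - I)^(k+1))).
For λ = 6: rank(A - 6I) = 3, and the largest Jordan block has size 3 (the smallest k with rank((A - 6I)^k) = rank((A - 6I)^(k+1))).

So m_A(x) = (x - 6)^3(x - 1).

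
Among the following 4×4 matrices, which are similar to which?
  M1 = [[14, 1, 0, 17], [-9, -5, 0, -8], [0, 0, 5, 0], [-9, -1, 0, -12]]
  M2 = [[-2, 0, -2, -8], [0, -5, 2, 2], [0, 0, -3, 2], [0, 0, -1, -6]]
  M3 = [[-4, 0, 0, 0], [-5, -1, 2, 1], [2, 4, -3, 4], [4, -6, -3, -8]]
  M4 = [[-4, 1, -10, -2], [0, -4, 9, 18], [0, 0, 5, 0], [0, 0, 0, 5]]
3 classes: {M1, M4}, {M2}, {M3}

Characteristic polynomials: χ_{M1} = (x - 5)^2(x + 4)^2, χ_{M2} = (x + 2)(x + 4)(x + 5)^2, χ_{M3} = (x + 2)(x + 4)(x + 5)^2, χ_{M4} = (x - 5)^2(x + 4)^2.

{M1, M4}: invariant factors x - 5, (x - 5)(x + 4)^2.

{M2}: invariant factors x + 5, (x + 2)(x + 4)(x + 5).

{M3}: invariant factors (x + 2)(x + 4)(x + 5)^2.

Matrices are similar if and only if their invariant-factor lists agree; the partition into similarity classes is {M1, M4}, {M2}, {M3}.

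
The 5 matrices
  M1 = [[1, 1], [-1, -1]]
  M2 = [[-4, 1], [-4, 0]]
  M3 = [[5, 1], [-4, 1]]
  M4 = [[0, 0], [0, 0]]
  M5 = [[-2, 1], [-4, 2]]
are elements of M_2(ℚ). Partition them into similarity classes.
4 classes: {M1, M5}, {M2}, {M3}, {M4}

Characteristic polynomials: χ_{M1} = x^2, χ_{M2} = (x + 2)^2, χ_{M3} = (x - 3)^2, χ_{M4} = x^2, χ_{M5} = x^2.

{M1, M5}: invariant factors x^2.

{M2}: invariant factors (x + 2)^2.

{M3}: invariant factors (x - 3)^2.

{M4}: invariant factors x, x.

Matrices are similar if and only if their invariant-factor lists agree; the partition into similarity classes is {M1, M5}, {M2}, {M3}, {M4}.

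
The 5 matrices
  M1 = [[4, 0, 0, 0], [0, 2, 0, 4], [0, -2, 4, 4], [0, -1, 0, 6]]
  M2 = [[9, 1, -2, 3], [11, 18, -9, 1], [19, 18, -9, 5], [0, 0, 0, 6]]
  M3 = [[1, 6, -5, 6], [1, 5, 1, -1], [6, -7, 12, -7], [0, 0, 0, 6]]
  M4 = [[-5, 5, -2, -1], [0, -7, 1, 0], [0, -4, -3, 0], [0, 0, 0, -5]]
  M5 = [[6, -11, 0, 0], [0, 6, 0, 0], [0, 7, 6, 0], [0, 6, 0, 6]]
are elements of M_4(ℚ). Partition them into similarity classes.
4 classes: {M1}, {M2, M3}, {M4}, {M5}

Characteristic polynomials: χ_{M1} = (x - 4)^4, χ_{M2} = (x - 6)^4, χ_{M3} = (x - 6)^4, χ_{M4} = (x + 5)^4, χ_{M5} = (x - 6)^4.

{M1}: invariant factors x - 4, x - 4, (x - 4)^2.

{M2, M3}: invariant factors x - 6, (x - 6)^3.

{M4}: invariant factors x + 5, (x + 5)^3.

{M5}: invariant factors x - 6, x - 6, (x - 6)^2.

Matrices are similar if and only if their invariant-factor lists agree; the partition into similarity classes is {M1}, {M2, M3}, {M4}, {M5}.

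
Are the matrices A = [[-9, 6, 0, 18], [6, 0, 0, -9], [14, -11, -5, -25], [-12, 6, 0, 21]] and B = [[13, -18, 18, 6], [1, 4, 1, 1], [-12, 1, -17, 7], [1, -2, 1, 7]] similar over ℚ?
Both have characteristic polynomial (x - 6)(x - 3)^2(x + 5), but the minimal polynomial of A is (x - 6)(x - 3)(x + 5) while the minimal polynomial of B is (x - 6)(x - 3)^2(x + 5). The minimal polynomial is a similarity invariant, so A and B are not similar.

No.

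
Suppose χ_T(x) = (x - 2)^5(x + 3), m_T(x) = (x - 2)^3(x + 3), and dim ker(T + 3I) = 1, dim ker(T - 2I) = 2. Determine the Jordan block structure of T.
λ = -3: algebraic multiplicity 1 (exponent in χ_T), largest block size 1 (exponent in m_T), 1 block (geometric multiplicity). This forces block sizes [1].
λ = 2: algebraic multiplicity 5 (exponent in χ_T), largest block size 3 (exponent in m_T), 2 blocks (geometric multiplicity). These force block sizes [3, 2].

Jordan blocks: (-3, 1), (2, 3), (2, 2)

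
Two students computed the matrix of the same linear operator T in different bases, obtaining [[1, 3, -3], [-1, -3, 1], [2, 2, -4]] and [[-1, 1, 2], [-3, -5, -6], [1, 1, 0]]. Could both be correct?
Yes.

Two matrices over a field are similar if and only if they have the same invariant factors.

Both A and B have characteristic polynomial (x + 2)^3 and minimal polynomial (x + 2)^2. Computing further, both have invariant factors x + 2, (x + 2)^2. Hence A and B are similar.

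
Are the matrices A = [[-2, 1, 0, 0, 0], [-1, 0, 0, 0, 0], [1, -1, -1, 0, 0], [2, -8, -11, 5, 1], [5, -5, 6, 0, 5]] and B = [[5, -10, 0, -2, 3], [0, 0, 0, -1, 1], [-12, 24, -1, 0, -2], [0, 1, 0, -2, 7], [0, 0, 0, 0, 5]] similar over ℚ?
Two matrices over a field are similar if and only if they have the same invariant factors.

Both A and B have characteristic polynomial (x - 5)^2(x + 1)^3 and minimal polynomial (x - 5)^2(x + 1)^2. Computing further, both have invariant factors x + 1, (x - 5)^2(x + 1)^2. Hence A and B are similar.

Yes.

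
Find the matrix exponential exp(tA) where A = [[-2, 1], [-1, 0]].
e^{tA} = [[(1 - t)*e^{-t}, t*e^{-t}], [-t*e^{-t}, (t + 1)*e^{-t}]]

A has Jordan form J = [[-1, 1], [0, -1]] with A = PJP^{-1}, so e^{tA} = P e^{tJ} P^{-1}.

For a Jordan block J_k(λ), e^{tJ_k(λ)} = e^{λt} · (I + tN + t^2 N^2/2! + ... + t^{k-1} N^{k-1}/(k-1)!) where N is the nilpotent superdiagonal part.

Assembling the blocks and conjugating back gives the entries of e^{tA} as shown above.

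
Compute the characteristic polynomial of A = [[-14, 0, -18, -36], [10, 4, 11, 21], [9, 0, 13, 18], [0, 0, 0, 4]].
xI - A = [[x + 14, 0, 18, 36], [-10, x - 4, -11, -21], [-9, 0, x - 13, -18], [0, 0, 0, x - 4]].

Expanding det(xI - A) along the first row:
det(xI - A) = + (x + 14)·det([[x - 4, -11, -21], [0, x - 13, -18], [0, 0, x - 4]]) - (0)·det([[-10, -11, -21], [-9, x - 13, -18], [0, 0, x - 4]]) + (18)·det([[-10, x - 4, -21], [-9, 0, -18], [0, 0, x - 4]]) - (36)·det([[-10, x - 4, -11], [-9, 0, x - 13], [0, 0, 0]]).

Evaluating gives χ_A(x) = x^4 - 7x^3 - 12x^2 + 176x - 320 = (x - 4)^3(x + 5).

χ_A(x) = (x - 4)^3(x + 5)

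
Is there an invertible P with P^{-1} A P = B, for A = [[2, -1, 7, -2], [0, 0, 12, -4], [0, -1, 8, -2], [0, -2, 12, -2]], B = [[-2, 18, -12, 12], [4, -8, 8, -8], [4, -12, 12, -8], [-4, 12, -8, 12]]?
trace(A) = 8 but trace(B) = 14. The trace is a similarity invariant, so A and B are not similar.

No.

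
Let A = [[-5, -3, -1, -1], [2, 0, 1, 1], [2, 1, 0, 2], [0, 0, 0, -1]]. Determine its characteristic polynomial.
xI - A = [[x + 5, 3, 1, 1], [-2, x, -1, -1], [-2, -1, x, -2], [0, 0, 0, x + 1]].

Expanding det(xI - A) along the first row:
det(xI - A) = + (x + 5)·det([[x, -1, -1], [-1, x, -2], [0, 0, x + 1]]) - (3)·det([[-2, -1, -1], [-2, x, -2], [0, 0, x + 1]]) + (1)·det([[-2, x, -1], [-2, -1, -2], [0, 0, x + 1]]) - (1)·det([[-2, x, -1], [-2, -1, x], [0, 0, 0]]).

Evaluating gives χ_A(x) = x^4 + 6x^3 + 12x^2 + 10x + 3 = (x + 1)^3(x + 3).

χ_A(x) = (x + 1)^3(x + 3)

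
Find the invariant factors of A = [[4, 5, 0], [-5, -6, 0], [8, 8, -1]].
x + 1, (x + 1)^2

The Jordan structure of A has elementary divisors (x + 1)^2, (x + 1). Arranging the block sizes at each eigenvalue in decreasing order and taking row products gives the invariant factors.

Invariant factors (smallest first, each dividing the next): x + 1, (x + 1)^2.

Check: the last factor (x + 1)^2 is the minimal polynomial, and the product (x + 1)^3 is the characteristic polynomial.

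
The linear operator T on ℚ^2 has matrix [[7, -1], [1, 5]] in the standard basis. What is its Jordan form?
The characteristic polynomial is det(xI - A) = (x - 6)^2, so the eigenvalues are 6 (algebraic multiplicity 2).

For λ = 6: rank(A - 6I) = 1, rank((A - 6I)^2) = 0. The eigenspace has dimension 2 - 1 = 1, so there is 1 Jordan block; the rank sequence gives block sizes [2].

Assembling the blocks gives the Jordan form J above.

J = [[6, 1], [0, 6]]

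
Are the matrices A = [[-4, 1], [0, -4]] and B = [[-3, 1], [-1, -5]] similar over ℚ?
Two matrices over a field are similar if and only if they have the same invariant factors.

Both A and B have characteristic polynomial (x + 4)^2 and minimal polynomial (x + 4)^2. Computing further, both have invariant factors (x + 4)^2. Hence A and B are similar.

Yes.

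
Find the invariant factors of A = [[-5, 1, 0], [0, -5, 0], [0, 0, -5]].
The Jordan structure of A has elementary divisors (x + 5)^2, (x + 5). Arranging the block sizes at each eigenvalue in decreasing order and taking row products gives the invariant factors.

Invariant factors (smallest first, each dividing the next): x + 5, (x + 5)^2.

Check: the last factor (x + 5)^2 is the minimal polynomial, and the product (x + 5)^3 is the characteristic polynomial.

x + 5, (x + 5)^2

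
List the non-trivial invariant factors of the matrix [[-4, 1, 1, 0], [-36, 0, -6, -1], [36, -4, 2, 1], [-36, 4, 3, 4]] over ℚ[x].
The Jordan structure of A has elementary divisors (x + 4)^2, (x - 5)^2. Arranging the block sizes at each eigenvalue in decreasing order and taking row products gives the invariant factors.

Invariant factors (smallest first, each dividing the next): (x - 5)^2(x + 4)^2.

Check: the last factor (x - 5)^2(x + 4)^2 is the minimal polynomial, and the product (x - 5)^2(x + 4)^2 is the characteristic polynomial.

(x - 5)^2(x + 4)^2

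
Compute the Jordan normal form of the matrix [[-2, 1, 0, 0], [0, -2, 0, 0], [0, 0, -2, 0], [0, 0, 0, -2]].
J = [[-2, 1, 0, 0], [0, -2, 0, 0], [0, 0, -2, 0], [0, 0, 0, -2]]

The characteristic polynomial is det(xI - A) = (x + 2)^4, so the eigenvalues are -2 (algebraic multiplicity 4).

For λ = -2: rank(A + 2I) = 1, rank((A + 2I)^2) = 0. The eigenspace has dimension 4 - 1 = 3, so there are 3 Jordan blocks; the rank sequence gives block sizes [2, 1, 1].

Assembling the blocks gives the Jordan form J above.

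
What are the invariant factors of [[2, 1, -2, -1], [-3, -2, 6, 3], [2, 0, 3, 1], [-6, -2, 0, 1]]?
(x - 1)^2, (x - 1)^2

The Jordan structure of A has elementary divisors (x - 1)^2, (x - 1)^2. Arranging the block sizes at each eigenvalue in decreasing order and taking row products gives the invariant factors.

Invariant factors (smallest first, each dividing the next): (x - 1)^2, (x - 1)^2.

Check: the last factor (x - 1)^2 is the minimal polynomial, and the product (x - 1)^4 is the characteristic polynomial.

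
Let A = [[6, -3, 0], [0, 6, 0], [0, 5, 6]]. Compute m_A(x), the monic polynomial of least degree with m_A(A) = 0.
The characteristic polynomial factors as (x - 6)^3. The minimal polynomial is ∏(x - λ)^{k_λ} where k_λ is the size of the largest Jordan block at λ.

For λ = 6: rank(A - 6I) = 1, and the largest Jordan block has size 2 (the smallest k with rank((A - 6I)^k) = rank((A - 6I)^(k+1))).

So m_A(x) = (x - 6)^2.

m_A(x) = (x - 6)^2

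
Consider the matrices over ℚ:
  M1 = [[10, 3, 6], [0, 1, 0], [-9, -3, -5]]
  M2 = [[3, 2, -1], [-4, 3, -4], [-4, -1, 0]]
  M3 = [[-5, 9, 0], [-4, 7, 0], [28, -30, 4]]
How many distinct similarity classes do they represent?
2 classes: {M1}, {M2, M3}

Characteristic polynomials: χ_{M1} = (x - 4)(x - 1)^2, χ_{M2} = (x - 4)(x - 1)^2, χ_{M3} = (x - 4)(x - 1)^2.

{M1}: invariant factors x - 1, (x - 4)(x - 1).

{M2, M3}: invariant factors (x - 4)(x - 1)^2.

Matrices are similar if and only if their invariant-factor lists agree; the partition into similarity classes is {M1}, {M2, M3}.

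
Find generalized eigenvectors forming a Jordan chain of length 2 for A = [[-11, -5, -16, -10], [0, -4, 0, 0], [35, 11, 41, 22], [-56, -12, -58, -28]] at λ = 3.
v_1 = [[-1, 0, 2, -2]]^T, v_2 = [[2, 0, -3, 2]]^T

We seek v_1 ∈ ker((A - 3I)^2) \ ker(A - 3I), then set v_{i+1} = (A - 3I) v_i.

One such chain is v_1 = [[-1, 0, 2, -2]]^T, v_2 = [[2, 0, -3, 2]]^T. Check: (A - 3I) v_2 = [[0, 0, 0, 0]]^T = 0.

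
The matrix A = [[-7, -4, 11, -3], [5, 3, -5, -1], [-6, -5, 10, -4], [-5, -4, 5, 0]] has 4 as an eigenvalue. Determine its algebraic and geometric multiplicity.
algebraic multiplicity 2, geometric multiplicity 1

The characteristic polynomial is (x - 4)^2(x + 1)^2, so the factor x - 4 appears with exponent 2: the algebraic multiplicity is 2.

rank(A - 4I) = 3, so the eigenspace has dimension 4 - 3 = 1: the geometric multiplicity is 1.

Since 1 < 2, A is not diagonalizable.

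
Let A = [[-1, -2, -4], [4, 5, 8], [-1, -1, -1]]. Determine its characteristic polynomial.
χ_A(x) = (x - 1)^3

xI - A = [[x + 1, 2, 4], [-4, x - 5, -8], [1, 1, x + 1]].

Expanding det(xI - A) along the first row:
det(xI - A) = + (x + 1)·det([[x - 5, -8], [1, x + 1]]) - (2)·det([[-4, -8], [1, x + 1]]) + (4)·det([[-4, x - 5], [1, 1]]).

Evaluating gives χ_A(x) = x^3 - 3x^2 + 3x - 1 = (x - 1)^3.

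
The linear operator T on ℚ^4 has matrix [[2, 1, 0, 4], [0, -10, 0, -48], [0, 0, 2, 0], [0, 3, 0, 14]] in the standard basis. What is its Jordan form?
The characteristic polynomial is det(xI - A) = (x - 2)^4, so the eigenvalues are 2 (algebraic multiplicity 4).

For λ = 2: rank(A - 2I) = 1, rank((A - 2I)^2) = 0. The eigenspace has dimension 4 - 1 = 3, so there are 3 Jordan blocks; the rank sequence gives block sizes [2, 1, 1].

Assembling the blocks gives the Jordan form J above.

J = [[2, 1, 0, 0], [0, 2, 0, 0], [0, 0, 2, 0], [0, 0, 0, 2]]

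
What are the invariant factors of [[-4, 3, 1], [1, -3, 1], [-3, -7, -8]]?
(x + 5)^3

The Jordan structure of A has elementary divisors (x + 5)^3. Arranging the block sizes at each eigenvalue in decreasing order and taking row products gives the invariant factors.

Invariant factors (smallest first, each dividing the next): (x + 5)^3.

Check: the last factor (x + 5)^3 is the minimal polynomial, and the product (x + 5)^3 is the characteristic polynomial.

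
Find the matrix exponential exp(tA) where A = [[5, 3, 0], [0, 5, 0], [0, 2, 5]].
e^{tA} = [[e^{5*t}, 3*t*e^{5*t}, 0], [0, e^{5*t}, 0], [0, 2*t*e^{5*t}, e^{5*t}]]

A has Jordan form J = [[5, 1, 0], [0, 5, 0], [0, 0, 5]] with A = PJP^{-1}, so e^{tA} = P e^{tJ} P^{-1}.

For a Jordan block J_k(λ), e^{tJ_k(λ)} = e^{λt} · (I + tN + t^2 N^2/2! + ... + t^{k-1} N^{k-1}/(k-1)!) where N is the nilpotent superdiagonal part.

Assembling the blocks and conjugating back gives the entries of e^{tA} as shown above.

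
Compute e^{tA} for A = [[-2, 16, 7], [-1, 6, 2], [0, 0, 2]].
e^{tA} = [[(1 - 4*t)*e^{2*t}, 16*t*e^{2*t}, t*(2*t + 7)*e^{2*t}], [-t*e^{2*t}, (4*t + 1)*e^{2*t}, t*(t + 4)*e^{2*t}/2], [0, 0, e^{2*t}]]

A has Jordan form J = [[2, 1, 0], [0, 2, 1], [0, 0, 2]] with A = PJP^{-1}, so e^{tA} = P e^{tJ} P^{-1}.

For a Jordan block J_k(λ), e^{tJ_k(λ)} = e^{λt} · (I + tN + t^2 N^2/2! + ... + t^{k-1} N^{k-1}/(k-1)!) where N is the nilpotent superdiagonal part.

Assembling the blocks and conjugating back gives the entries of e^{tA} as shown above.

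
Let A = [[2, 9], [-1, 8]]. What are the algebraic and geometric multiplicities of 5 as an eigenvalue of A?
algebraic multiplicity 2, geometric multiplicity 1

The characteristic polynomial is (x - 5)^2, so the factor x - 5 appears with exponent 2: the algebraic multiplicity is 2.

rank(A - 5I) = 1, so the eigenspace has dimension 2 - 1 = 1: the geometric multiplicity is 1.

Since 1 < 2, A is not diagonalizable.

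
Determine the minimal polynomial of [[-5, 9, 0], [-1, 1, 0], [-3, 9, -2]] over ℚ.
m_A(x) = (x + 2)^2

The characteristic polynomial factors as (x + 2)^3. The minimal polynomial is ∏(x - λ)^{k_λ} where k_λ is the size of the largest Jordan block at λ.

For λ = -2: rank(A + 2I) = 1, and the largest Jordan block has size 2 (the smallest k with rank((A + 2I)^k) = rank((A + 2I)^(k+1))).

So m_A(x) = (x + 2)^2.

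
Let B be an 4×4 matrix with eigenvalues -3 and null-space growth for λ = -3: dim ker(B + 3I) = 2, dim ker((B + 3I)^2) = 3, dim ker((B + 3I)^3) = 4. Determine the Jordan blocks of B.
λ = -3: successive nullity increments [2, 1, 1] count blocks of size ≥ k; block sizes are [3, 1].

Jordan blocks: (-3, 3), (-3, 1)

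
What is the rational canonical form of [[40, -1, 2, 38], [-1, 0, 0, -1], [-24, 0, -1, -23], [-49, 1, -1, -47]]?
The invariant factors of A (the non-unit diagonal entries of the Smith normal form of xI - A over ℚ[x]) are (x^2 + 4x - 1)^2, each dividing the next. The characteristic polynomial is their product, (x^2 + 4x - 1)^2.

The rational canonical form is the block-diagonal matrix of companion matrices C(f_i):
R = [[0, 0, 0, -1], [1, 0, 0, 8], [0, 1, 0, -14], [0, 0, 1, -8]].

Note the characteristic polynomial does not split into linear factors over ℚ, so A has no Jordan form over ℚ; the rational canonical form exists over any field.

R = [[0, 0, 0, -1], [1, 0, 0, 8], [0, 1, 0, -14], [0, 0, 1, -8]]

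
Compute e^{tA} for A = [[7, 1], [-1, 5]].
A has Jordan form J = [[6, 1], [0, 6]] with A = PJP^{-1}, so e^{tA} = P e^{tJ} P^{-1}.

For a Jordan block J_k(λ), e^{tJ_k(λ)} = e^{λt} · (I + tN + t^2 N^2/2! + ... + t^{k-1} N^{k-1}/(k-1)!) where N is the nilpotent superdiagonal part.

Assembling the blocks and conjugating back gives the entries of e^{tA} as shown above.

e^{tA} = [[(t + 1)*e^{6*t}, t*e^{6*t}], [-t*e^{6*t}, (1 - t)*e^{6*t}]]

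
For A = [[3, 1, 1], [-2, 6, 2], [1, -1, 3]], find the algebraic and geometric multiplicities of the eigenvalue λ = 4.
The characteristic polynomial is (x - 4)^3, so the factor x - 4 appears with exponent 3: the algebraic multiplicity is 3.

rank(A - 4I) = 1, so the eigenspace has dimension 3 - 1 = 2: the geometric multiplicity is 2.

Since 2 < 3, A is not diagonalizable.

algebraic multiplicity 3, geometric multiplicity 2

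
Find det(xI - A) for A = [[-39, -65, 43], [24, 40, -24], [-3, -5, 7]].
χ_A(x) = x(x - 4)^2

xI - A = [[x + 39, 65, -43], [-24, x - 40, 24], [3, 5, x - 7]].

Expanding det(xI - A) along the first row:
det(xI - A) = + (x + 39)·det([[x - 40, 24], [5, x - 7]]) - (65)·det([[-24, 24], [3, x - 7]]) + (-43)·det([[-24, x - 40], [3, 5]]).

Evaluating gives χ_A(x) = x^3 - 8x^2 + 16x = x(x - 4)^2.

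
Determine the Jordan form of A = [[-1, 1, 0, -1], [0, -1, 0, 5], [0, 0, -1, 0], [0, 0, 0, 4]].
The characteristic polynomial is det(xI - A) = (x - 4)(x + 1)^3, so the eigenvalues are -1 (algebraic multiplicity 3), 4 (algebraic multiplicity 1).

For λ = -1: rank(A + I) = 2, rank((A + I)^2) = 1. The eigenspace has dimension 4 - 2 = 2, so there are 2 Jordan blocks; the rank sequence gives block sizes [2, 1].

For λ = 4: algebraic multiplicity 1 gives one 1×1 block.

Assembling the blocks gives the Jordan form J above.

J = [[-1, 1, 0, 0], [0, -1, 0, 0], [0, 0, -1, 0], [0, 0, 0, 4]]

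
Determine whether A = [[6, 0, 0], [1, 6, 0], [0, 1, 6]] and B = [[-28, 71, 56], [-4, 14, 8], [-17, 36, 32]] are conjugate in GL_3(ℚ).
Two matrices over a field are similar if and only if they have the same invariant factors.

Both A and B have characteristic polynomial (x - 6)^3 and minimal polynomial (x - 6)^3. Computing further, both have invariant factors (x - 6)^3. Hence A and B are similar.

Yes.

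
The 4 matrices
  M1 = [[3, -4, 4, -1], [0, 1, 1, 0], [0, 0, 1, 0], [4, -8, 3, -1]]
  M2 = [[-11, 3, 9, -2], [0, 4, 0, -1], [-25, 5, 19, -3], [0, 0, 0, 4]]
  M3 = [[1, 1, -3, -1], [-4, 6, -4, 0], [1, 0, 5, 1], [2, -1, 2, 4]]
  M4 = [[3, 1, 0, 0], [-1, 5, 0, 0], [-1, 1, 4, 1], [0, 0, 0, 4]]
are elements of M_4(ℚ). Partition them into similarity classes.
2 classes: {M1}, {M2, M3, M4}

Characteristic polynomials: χ_{M1} = (x - 1)^4, χ_{M2} = (x - 4)^4, χ_{M3} = (x - 4)^4, χ_{M4} = (x - 4)^4.

{M1}: invariant factors x - 1, (x - 1)^3.

{M2, M3, M4}: invariant factors (x - 4)^2, (x - 4)^2.

Matrices are similar if and only if their invariant-factor lists agree; the partition into similarity classes is {M1}, {M2, M3, M4}.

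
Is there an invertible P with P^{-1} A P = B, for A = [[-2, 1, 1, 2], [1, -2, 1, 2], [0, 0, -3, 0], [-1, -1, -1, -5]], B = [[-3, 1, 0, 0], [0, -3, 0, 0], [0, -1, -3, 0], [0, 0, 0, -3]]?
Yes.

Two matrices over a field are similar if and only if they have the same invariant factors.

Both A and B have characteristic polynomial (x + 3)^4 and minimal polynomial (x + 3)^2. Computing further, both have invariant factors x + 3, x + 3, (x + 3)^2. Hence A and B are similar.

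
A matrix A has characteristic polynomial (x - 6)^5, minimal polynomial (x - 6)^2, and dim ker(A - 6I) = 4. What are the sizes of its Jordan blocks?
λ = 6: algebraic multiplicity 5 (exponent in χ_A), largest block size 2 (exponent in m_A), 4 blocks (geometric multiplicity). These force block sizes [2, 1, 1, 1].

Jordan blocks: (6, 2), (6, 1), (6, 1), (6, 1)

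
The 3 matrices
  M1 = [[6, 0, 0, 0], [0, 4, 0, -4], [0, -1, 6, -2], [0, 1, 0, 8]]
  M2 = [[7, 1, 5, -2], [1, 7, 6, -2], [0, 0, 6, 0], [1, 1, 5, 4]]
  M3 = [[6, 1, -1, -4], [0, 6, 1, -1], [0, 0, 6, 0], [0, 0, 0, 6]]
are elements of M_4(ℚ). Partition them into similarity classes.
Characteristic polynomials: χ_{M1} = (x - 6)^4, χ_{M2} = (x - 6)^4, χ_{M3} = (x - 6)^4.

{M1}: invariant factors x - 6, x - 6, (x - 6)^2.

{M2, M3}: invariant factors x - 6, (x - 6)^3.

Matrices are similar if and only if their invariant-factor lists agree; the partition into similarity classes is {M1}, {M2, M3}.

2 classes: {M1}, {M2, M3}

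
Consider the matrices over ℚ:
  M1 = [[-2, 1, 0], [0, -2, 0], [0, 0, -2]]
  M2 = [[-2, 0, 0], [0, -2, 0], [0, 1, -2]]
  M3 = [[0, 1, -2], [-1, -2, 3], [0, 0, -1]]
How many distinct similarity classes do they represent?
2 classes: {M1, M2}, {M3}

Characteristic polynomials: χ_{M1} = (x + 2)^3, χ_{M2} = (x + 2)^3, χ_{M3} = (x + 1)^3.

{M1, M2}: invariant factors x + 2, (x + 2)^2.

{M3}: invariant factors (x + 1)^3.

Matrices are similar if and only if their invariant-factor lists agree; the partition into similarity classes is {M1, M2}, {M3}.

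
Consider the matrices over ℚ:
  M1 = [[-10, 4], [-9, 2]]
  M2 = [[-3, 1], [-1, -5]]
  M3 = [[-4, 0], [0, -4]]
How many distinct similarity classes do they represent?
2 classes: {M1, M2}, {M3}

Characteristic polynomials: χ_{M1} = (x + 4)^2, χ_{M2} = (x + 4)^2, χ_{M3} = (x + 4)^2.

{M1, M2}: invariant factors (x + 4)^2.

{M3}: invariant factors x + 4, x + 4.

Matrices are similar if and only if their invariant-factor lists agree; the partition into similarity classes is {M1, M2}, {M3}.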